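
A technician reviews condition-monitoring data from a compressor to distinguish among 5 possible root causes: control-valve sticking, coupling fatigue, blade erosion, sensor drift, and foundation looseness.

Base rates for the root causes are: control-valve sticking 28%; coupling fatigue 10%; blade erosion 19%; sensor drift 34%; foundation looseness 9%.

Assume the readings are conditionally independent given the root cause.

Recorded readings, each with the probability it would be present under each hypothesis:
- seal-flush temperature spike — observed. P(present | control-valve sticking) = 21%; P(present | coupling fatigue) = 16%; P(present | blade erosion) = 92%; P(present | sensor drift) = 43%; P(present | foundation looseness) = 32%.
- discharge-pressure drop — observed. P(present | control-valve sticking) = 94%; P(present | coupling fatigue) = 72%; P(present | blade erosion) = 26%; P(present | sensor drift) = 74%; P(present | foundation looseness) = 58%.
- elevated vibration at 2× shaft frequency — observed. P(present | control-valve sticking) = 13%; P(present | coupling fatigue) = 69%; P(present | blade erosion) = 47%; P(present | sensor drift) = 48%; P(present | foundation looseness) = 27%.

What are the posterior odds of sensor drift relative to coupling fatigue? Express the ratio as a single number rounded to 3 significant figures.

Posterior odds equal prior odds times the likelihood ratio; only the two competing hypotheses matter.
  sensor drift: 0.34 × 0.43 × 0.74 × 0.48 = 0.05193
  coupling fatigue: 0.10 × 0.16 × 0.72 × 0.69 = 0.0079488
Posterior odds = 0.05193 / 0.0079488 ≈ 6.53.

6.53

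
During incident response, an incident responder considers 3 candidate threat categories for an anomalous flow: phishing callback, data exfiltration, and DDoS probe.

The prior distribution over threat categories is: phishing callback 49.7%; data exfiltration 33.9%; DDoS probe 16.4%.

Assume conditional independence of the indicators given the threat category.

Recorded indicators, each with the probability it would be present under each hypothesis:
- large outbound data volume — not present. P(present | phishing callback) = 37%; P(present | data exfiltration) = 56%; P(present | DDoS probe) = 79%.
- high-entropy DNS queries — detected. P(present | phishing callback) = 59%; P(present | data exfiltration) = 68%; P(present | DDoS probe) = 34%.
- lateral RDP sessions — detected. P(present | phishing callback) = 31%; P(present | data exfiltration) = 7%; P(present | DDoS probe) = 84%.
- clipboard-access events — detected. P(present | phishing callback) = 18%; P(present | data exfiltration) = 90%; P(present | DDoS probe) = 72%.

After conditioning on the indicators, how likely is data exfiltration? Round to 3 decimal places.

0.269

Multiply each prior by the joint likelihood of the indicator pattern (using 1 − P(present | H) for each absent indicator):
  phishing callback: 0.497 × (1 − 0.37) × 0.59 × 0.31 × 0.18 = 0.010308
  data exfiltration: 0.339 × (1 − 0.56) × 0.68 × 0.07 × 0.90 = 0.00639
  DDoS probe: 0.164 × (1 − 0.79) × 0.34 × 0.84 × 0.72 = 0.007082
The unnormalized weights sum to 0.02378.
P(data exfiltration | evidence) = 0.00639 / 0.02378 ≈ 0.269.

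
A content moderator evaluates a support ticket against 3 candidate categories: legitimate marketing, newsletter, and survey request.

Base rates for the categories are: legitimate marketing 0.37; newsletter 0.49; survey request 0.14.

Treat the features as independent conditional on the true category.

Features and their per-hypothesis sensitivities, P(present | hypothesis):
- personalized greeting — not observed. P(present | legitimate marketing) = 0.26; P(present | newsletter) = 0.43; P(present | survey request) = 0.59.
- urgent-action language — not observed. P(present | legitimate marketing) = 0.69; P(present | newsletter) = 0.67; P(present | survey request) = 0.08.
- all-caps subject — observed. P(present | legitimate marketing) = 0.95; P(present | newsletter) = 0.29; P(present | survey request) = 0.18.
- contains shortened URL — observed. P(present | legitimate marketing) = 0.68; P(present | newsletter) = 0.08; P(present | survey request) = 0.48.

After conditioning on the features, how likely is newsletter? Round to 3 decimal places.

0.035

By Bayes' rule with conditional independence, the unnormalized weight for each hypothesis is prior × ∏ likelihoods (using 1 − P(present | H) for each absent feature):
  legitimate marketing: 0.37 × (1 − 0.26) × (1 − 0.69) × 0.95 × 0.68 = 0.054831
  newsletter: 0.49 × (1 − 0.43) × (1 − 0.67) × 0.29 × 0.08 = 0.0021383
  survey request: 0.14 × (1 − 0.59) × (1 − 0.08) × 0.18 × 0.48 = 0.0045626
Normalizing constant Z = 0.054831 + 0.0021383 + 0.0045626 = 0.061532.
P(newsletter | evidence) = 0.0021383 / 0.061532 ≈ 0.035.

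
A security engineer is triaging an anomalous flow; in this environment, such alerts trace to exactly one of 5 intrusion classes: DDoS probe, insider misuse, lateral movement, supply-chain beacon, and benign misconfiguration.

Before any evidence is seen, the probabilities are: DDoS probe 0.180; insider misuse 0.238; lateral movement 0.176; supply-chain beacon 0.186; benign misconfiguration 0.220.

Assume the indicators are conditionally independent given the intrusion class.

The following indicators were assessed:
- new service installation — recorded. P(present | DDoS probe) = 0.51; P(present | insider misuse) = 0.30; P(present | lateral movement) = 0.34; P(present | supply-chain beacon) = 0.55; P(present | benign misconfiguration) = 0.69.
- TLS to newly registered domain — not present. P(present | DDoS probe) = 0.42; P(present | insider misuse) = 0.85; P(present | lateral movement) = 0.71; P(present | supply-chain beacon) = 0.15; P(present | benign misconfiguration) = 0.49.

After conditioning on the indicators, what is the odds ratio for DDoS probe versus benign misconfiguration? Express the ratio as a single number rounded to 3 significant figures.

Unnormalized posterior weight (prior times the indicator likelihoods) for each of the two hypotheses (using 1 − P(present | H) for each absent indicator):
  DDoS probe: 0.180 × 0.51 × (1 − 0.42) = 0.053244
  benign misconfiguration: 0.220 × 0.69 × (1 − 0.49) = 0.077418
Posterior odds = 0.053244 / 0.077418 ≈ 0.688.

0.688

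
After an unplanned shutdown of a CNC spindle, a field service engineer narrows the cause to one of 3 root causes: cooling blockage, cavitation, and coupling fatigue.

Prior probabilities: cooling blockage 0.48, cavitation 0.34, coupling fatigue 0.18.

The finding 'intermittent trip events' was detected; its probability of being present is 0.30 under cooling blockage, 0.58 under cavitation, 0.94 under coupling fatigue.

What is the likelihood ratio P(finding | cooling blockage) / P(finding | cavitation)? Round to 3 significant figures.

0.517

The Bayes factor is the ratio of the two likelihoods.
  cooling blockage: 0.3
  cavitation: 0.58
Bayes factor = 0.3 / 0.58 ≈ 0.517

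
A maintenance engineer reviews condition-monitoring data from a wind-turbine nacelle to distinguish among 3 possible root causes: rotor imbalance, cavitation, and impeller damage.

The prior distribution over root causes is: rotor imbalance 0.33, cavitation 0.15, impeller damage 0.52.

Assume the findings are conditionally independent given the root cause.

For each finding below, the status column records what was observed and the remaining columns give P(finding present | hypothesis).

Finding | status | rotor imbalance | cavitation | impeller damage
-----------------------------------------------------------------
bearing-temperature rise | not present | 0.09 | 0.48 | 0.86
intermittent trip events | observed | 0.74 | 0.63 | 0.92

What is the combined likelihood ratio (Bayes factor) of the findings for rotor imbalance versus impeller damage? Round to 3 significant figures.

5.23

Joint likelihood of the evidence pattern under each hypothesis (using 1 − P(present | H) for each absent finding):
  rotor imbalance: (1 − 0.09) × 0.74 = 0.6734
  impeller damage: (1 − 0.86) × 0.92 = 0.1288
Bayes factor = 0.6734 / 0.1288 ≈ 5.23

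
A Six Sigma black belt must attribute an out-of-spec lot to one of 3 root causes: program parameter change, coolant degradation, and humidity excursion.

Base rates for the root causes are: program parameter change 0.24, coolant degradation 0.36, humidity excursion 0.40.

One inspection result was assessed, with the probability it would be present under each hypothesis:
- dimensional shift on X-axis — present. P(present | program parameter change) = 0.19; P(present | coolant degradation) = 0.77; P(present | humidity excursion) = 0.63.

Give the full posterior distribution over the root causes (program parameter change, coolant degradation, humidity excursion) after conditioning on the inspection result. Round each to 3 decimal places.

Multiply each prior by the likelihood of the inspection result:
  program parameter change: 0.24 × 0.19 = 0.0456
  coolant degradation: 0.36 × 0.77 = 0.2772
  humidity excursion: 0.40 × 0.63 = 0.252
The unnormalized weights sum to 0.5748.
P(program parameter change | evidence) = 0.0456 / 0.5748 ≈ 0.079
P(coolant degradation | evidence) = 0.2772 / 0.5748 ≈ 0.482
P(humidity excursion | evidence) = 0.252 / 0.5748 ≈ 0.438

0.079, 0.482, 0.438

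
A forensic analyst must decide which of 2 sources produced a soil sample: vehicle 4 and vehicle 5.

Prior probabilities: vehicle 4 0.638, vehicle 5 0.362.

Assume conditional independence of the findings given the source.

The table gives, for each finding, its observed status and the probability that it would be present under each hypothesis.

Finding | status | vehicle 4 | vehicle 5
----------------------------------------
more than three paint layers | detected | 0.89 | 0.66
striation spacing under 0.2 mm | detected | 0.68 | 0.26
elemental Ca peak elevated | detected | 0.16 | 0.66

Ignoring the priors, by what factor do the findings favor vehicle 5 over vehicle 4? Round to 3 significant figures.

1.17

The Bayes factor is the ratio of the joint likelihoods of the evidence pattern under the two hypotheses.
  vehicle 5: 0.66 × 0.26 × 0.66 = 0.11326
  vehicle 4: 0.89 × 0.68 × 0.16 = 0.096832
Bayes factor = 0.11326 / 0.096832 ≈ 1.17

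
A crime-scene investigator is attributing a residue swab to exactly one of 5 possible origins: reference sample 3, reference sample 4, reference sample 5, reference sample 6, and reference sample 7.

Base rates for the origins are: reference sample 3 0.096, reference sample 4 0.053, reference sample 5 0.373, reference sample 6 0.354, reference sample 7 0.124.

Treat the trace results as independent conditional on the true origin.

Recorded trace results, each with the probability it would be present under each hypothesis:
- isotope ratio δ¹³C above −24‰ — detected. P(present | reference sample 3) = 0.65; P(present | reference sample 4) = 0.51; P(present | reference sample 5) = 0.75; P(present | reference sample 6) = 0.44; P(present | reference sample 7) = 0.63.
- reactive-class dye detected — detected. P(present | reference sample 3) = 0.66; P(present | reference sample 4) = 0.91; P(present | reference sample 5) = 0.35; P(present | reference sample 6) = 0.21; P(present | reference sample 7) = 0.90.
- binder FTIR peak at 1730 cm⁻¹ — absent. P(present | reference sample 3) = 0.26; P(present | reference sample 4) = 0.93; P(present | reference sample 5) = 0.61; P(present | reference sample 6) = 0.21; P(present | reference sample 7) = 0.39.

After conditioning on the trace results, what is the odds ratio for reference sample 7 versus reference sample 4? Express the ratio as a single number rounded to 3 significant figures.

24.9

The normalizing constant cancels in an odds ratio, so compute prior × likelihood for the two hypotheses only (using 1 − P(present | H) for each absent trace result):
  reference sample 7: 0.124 × 0.63 × 0.90 × (1 − 0.39) = 0.042888
  reference sample 4: 0.053 × 0.51 × 0.91 × (1 − 0.93) = 0.0017218
Posterior odds = 0.042888 / 0.0017218 ≈ 24.9.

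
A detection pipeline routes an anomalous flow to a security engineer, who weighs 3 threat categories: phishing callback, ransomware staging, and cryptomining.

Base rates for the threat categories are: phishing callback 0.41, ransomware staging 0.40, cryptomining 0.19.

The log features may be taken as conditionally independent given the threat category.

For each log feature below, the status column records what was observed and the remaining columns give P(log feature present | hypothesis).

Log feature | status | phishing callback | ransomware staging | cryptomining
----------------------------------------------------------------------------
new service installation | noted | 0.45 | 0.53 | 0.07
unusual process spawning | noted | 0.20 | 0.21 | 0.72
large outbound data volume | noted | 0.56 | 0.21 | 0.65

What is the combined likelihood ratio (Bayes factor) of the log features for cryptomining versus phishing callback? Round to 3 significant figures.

0.650

Joint likelihood of the log feature pattern under each hypothesis:
  cryptomining: 0.07 × 0.72 × 0.65 = 0.03276
  phishing callback: 0.45 × 0.20 × 0.56 = 0.0504
Bayes factor = 0.03276 / 0.0504 ≈ 0.650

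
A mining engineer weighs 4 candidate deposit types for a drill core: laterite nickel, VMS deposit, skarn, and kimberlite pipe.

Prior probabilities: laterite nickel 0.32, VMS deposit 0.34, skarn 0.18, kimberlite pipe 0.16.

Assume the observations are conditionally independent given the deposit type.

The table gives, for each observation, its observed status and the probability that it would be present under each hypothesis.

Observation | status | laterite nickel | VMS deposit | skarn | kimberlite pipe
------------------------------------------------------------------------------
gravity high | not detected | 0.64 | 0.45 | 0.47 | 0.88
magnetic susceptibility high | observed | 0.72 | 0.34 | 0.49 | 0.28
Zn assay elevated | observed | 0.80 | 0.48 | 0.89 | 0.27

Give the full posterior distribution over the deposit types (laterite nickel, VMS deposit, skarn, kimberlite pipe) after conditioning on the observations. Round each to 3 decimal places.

0.474, 0.218, 0.297, 0.010

For each hypothesis, the unnormalized posterior weight is prior × product of the observation likelihoods (using 1 − P(present | H) for each absent observation):
  laterite nickel: 0.32 × (1 − 0.64) × 0.72 × 0.80 = 0.066355
  VMS deposit: 0.34 × (1 − 0.45) × 0.34 × 0.48 = 0.030518
  skarn: 0.18 × (1 − 0.47) × 0.49 × 0.89 = 0.041604
  kimberlite pipe: 0.16 × (1 − 0.88) × 0.28 × 0.27 = 0.0014515
The unnormalized weights sum to 0.13993.
P(laterite nickel | evidence) = 0.066355 / 0.13993 ≈ 0.474
P(VMS deposit | evidence) = 0.030518 / 0.13993 ≈ 0.218
P(skarn | evidence) = 0.041604 / 0.13993 ≈ 0.297
P(kimberlite pipe | evidence) = 0.0014515 / 0.13993 ≈ 0.010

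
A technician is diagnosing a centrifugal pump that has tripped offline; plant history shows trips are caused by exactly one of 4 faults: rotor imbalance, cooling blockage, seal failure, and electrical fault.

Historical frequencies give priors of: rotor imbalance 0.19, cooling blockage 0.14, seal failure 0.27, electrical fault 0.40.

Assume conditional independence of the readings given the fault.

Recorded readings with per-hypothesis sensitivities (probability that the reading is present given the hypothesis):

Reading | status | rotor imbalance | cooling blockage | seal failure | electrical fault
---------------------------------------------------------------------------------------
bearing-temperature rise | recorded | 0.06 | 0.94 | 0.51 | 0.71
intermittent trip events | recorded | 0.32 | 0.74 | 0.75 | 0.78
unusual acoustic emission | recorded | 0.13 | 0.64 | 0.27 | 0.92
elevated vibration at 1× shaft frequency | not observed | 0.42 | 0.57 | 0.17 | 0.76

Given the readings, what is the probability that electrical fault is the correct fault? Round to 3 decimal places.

0.493

By Bayes' rule with conditional independence, the unnormalized weight for each hypothesis is prior × ∏ likelihoods (using 1 − P(present | H) for each absent reading):
  rotor imbalance: 0.19 × 0.06 × 0.32 × 0.13 × (1 − 0.42) = 0.00027506
  cooling blockage: 0.14 × 0.94 × 0.74 × 0.64 × (1 − 0.57) = 0.0268
  seal failure: 0.27 × 0.51 × 0.75 × 0.27 × (1 − 0.17) = 0.023144
  electrical fault: 0.40 × 0.71 × 0.78 × 0.92 × (1 − 0.76) = 0.048912
The unnormalized weights sum to 0.099131.
P(electrical fault | evidence) = 0.048912 / 0.099131 ≈ 0.493.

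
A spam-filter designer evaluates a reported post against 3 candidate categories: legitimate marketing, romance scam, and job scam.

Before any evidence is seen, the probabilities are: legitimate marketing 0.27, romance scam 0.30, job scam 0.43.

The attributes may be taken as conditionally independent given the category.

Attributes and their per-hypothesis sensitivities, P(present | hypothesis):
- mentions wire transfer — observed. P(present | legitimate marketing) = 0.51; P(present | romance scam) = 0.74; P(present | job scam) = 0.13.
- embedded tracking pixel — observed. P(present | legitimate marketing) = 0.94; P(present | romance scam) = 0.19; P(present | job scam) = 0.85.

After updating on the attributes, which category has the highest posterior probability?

For each hypothesis, the unnormalized posterior weight is prior × product of the attribute likelihoods:
  legitimate marketing: 0.27 × 0.51 × 0.94 = 0.12944
  romance scam: 0.30 × 0.74 × 0.19 = 0.04218
  job scam: 0.43 × 0.13 × 0.85 = 0.047515
Normalizing constant Z = 0.12944 + 0.04218 + 0.047515 = 0.21913.
P(legitimate marketing | evidence) ≈ 0.12944 / 0.21913 ≈ 0.591
P(romance scam | evidence) ≈ 0.04218 / 0.21913 ≈ 0.192
P(job scam | evidence) ≈ 0.047515 / 0.21913 ≈ 0.217
The largest is 0.591, so legitimate marketing is most probable.

legitimate marketing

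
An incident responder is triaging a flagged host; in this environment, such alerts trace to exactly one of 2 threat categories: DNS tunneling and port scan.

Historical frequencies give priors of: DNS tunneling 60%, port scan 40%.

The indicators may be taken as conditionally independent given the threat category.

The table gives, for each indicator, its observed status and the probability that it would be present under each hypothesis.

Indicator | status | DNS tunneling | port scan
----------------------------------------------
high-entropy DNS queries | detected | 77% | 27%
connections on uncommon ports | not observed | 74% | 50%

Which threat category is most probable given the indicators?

For each hypothesis, the unnormalized posterior weight is prior × product of the indicator likelihoods (using 1 − P(present | H) for each absent indicator):
  DNS tunneling: 0.60 × 0.77 × (1 − 0.74) = 0.12012
  port scan: 0.40 × 0.27 × (1 − 0.50) = 0.054
Normalizing constant Z = 0.12012 + 0.054 = 0.17412.
P(DNS tunneling | evidence) ≈ 0.12012 / 0.17412 ≈ 0.690
P(port scan | evidence) ≈ 0.054 / 0.17412 ≈ 0.310
The largest is 0.690, so DNS tunneling is most probable.

DNS tunneling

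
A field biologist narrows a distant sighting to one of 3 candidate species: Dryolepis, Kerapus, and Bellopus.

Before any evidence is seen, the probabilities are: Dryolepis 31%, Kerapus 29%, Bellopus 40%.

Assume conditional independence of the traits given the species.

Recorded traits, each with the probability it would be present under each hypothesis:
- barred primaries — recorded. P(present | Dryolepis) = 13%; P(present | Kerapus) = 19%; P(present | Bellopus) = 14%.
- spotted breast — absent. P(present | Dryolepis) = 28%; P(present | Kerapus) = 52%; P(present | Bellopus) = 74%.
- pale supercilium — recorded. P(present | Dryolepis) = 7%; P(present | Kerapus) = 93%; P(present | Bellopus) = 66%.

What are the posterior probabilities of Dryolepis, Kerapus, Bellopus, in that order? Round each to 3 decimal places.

0.056, 0.679, 0.265

Multiply each prior by the joint likelihood of the trait pattern (using 1 − P(present | H) for each absent trait):
  Dryolepis: 0.31 × 0.13 × (1 − 0.28) × 0.07 = 0.0020311
  Kerapus: 0.29 × 0.19 × (1 − 0.52) × 0.93 = 0.024597
  Bellopus: 0.40 × 0.14 × (1 − 0.74) × 0.66 = 0.0096096
Marginal likelihood of the evidence = 0.036237.
P(Dryolepis | evidence) = 0.0020311 / 0.036237 ≈ 0.056
P(Kerapus | evidence) = 0.024597 / 0.036237 ≈ 0.679
P(Bellopus | evidence) = 0.0096096 / 0.036237 ≈ 0.265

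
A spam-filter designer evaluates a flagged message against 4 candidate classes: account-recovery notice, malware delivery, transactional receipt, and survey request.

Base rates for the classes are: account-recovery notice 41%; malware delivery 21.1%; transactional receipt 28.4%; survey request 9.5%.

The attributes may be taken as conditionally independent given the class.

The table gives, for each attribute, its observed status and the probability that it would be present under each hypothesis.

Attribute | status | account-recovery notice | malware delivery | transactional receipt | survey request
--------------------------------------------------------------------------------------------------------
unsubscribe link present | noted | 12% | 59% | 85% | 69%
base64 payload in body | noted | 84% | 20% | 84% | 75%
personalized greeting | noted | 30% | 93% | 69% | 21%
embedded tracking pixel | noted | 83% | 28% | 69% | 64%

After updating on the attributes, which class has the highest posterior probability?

Multiply each prior by the joint likelihood of the attribute pattern:
  account-recovery notice: 0.410 × 0.12 × 0.84 × 0.30 × 0.83 = 0.010291
  malware delivery: 0.211 × 0.59 × 0.20 × 0.93 × 0.28 = 0.0064834
  transactional receipt: 0.284 × 0.85 × 0.84 × 0.69 × 0.69 = 0.096542
  survey request: 0.095 × 0.69 × 0.75 × 0.21 × 0.64 = 0.0066074
Marginal likelihood of the evidence = 0.11992.
P(account-recovery notice | evidence) ≈ 0.010291 / 0.11992 ≈ 0.086
P(malware delivery | evidence) ≈ 0.0064834 / 0.11992 ≈ 0.054
P(transactional receipt | evidence) ≈ 0.096542 / 0.11992 ≈ 0.805
P(survey request | evidence) ≈ 0.0066074 / 0.11992 ≈ 0.055
The largest is 0.805, so transactional receipt is most probable.

transactional receipt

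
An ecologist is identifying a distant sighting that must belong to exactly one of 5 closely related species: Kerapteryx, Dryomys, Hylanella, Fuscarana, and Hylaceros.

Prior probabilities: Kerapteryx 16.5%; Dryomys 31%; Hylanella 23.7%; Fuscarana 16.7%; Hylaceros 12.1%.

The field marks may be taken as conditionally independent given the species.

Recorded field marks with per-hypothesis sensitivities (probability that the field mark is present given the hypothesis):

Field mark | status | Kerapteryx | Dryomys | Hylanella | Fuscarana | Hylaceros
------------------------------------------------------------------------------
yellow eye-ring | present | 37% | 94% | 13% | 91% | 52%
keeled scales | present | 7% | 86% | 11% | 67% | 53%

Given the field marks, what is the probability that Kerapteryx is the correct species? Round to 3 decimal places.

For each hypothesis, the unnormalized posterior weight is prior × product of the field mark likelihoods:
  Kerapteryx: 0.165 × 0.37 × 0.07 = 0.0042735
  Dryomys: 0.310 × 0.94 × 0.86 = 0.2506
  Hylanella: 0.237 × 0.13 × 0.11 = 0.0033891
  Fuscarana: 0.167 × 0.91 × 0.67 = 0.10182
  Hylaceros: 0.121 × 0.52 × 0.53 = 0.033348
Normalizing constant Z = 0.0042735 + 0.2506 + 0.0033891 + 0.10182 + 0.033348 = 0.39343.
P(Kerapteryx | evidence) = 0.0042735 / 0.39343 ≈ 0.011.

0.011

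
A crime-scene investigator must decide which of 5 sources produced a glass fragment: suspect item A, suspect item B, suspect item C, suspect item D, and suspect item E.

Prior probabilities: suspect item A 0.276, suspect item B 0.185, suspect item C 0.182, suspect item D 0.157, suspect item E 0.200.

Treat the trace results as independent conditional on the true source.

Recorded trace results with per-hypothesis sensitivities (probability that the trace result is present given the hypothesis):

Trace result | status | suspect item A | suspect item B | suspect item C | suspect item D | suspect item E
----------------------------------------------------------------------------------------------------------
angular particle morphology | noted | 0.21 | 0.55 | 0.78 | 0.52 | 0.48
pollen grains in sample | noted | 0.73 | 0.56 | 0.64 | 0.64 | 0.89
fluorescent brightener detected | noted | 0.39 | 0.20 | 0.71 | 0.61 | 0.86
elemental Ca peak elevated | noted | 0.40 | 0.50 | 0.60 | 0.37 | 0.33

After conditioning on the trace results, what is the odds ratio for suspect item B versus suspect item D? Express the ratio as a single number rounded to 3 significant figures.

0.483

The normalizing constant cancels in an odds ratio, so compute prior × likelihood for the two hypotheses only:
  suspect item B: 0.185 × 0.55 × 0.56 × 0.20 × 0.50 = 0.005698
  suspect item D: 0.157 × 0.52 × 0.64 × 0.61 × 0.37 = 0.011793
Odds(suspect item B : suspect item D) = 0.005698 / 0.011793 ≈ 0.483.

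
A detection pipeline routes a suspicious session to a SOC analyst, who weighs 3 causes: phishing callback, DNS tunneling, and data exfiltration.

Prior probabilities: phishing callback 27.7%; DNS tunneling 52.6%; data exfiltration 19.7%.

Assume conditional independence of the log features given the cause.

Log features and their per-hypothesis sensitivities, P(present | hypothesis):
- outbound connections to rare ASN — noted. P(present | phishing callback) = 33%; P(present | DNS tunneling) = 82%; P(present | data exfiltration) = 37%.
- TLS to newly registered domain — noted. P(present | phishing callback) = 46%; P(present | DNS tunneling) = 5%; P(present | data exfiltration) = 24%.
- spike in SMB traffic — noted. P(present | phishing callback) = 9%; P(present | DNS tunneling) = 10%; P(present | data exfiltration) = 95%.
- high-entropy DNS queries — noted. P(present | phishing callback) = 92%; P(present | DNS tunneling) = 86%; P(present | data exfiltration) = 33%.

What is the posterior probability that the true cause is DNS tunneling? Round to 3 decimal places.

For each hypothesis, the unnormalized posterior weight is prior × product of the log feature likelihoods:
  phishing callback: 0.277 × 0.33 × 0.46 × 0.09 × 0.92 = 0.0034816
  DNS tunneling: 0.526 × 0.82 × 0.05 × 0.10 × 0.86 = 0.0018547
  data exfiltration: 0.197 × 0.37 × 0.24 × 0.95 × 0.33 = 0.0054842
The unnormalized weights sum to 0.010821.
P(DNS tunneling | evidence) = 0.0018547 / 0.010821 ≈ 0.171.

0.171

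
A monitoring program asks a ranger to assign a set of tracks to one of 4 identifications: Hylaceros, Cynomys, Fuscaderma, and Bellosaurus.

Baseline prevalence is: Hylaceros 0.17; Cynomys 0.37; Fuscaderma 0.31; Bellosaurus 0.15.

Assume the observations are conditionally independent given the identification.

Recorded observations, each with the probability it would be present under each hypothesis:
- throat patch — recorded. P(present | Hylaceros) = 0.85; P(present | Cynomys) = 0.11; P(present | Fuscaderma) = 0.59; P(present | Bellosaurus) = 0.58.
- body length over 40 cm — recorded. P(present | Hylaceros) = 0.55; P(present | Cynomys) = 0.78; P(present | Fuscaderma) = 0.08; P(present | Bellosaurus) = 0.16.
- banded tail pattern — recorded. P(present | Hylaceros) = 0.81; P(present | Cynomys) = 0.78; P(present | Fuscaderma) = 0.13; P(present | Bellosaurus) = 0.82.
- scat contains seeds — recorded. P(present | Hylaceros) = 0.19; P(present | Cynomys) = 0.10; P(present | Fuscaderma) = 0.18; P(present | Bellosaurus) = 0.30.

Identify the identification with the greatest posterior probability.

Hylaceros

Multiply each prior by the joint likelihood of the evidence pattern:
  Hylaceros: 0.17 × 0.85 × 0.55 × 0.81 × 0.19 = 0.012231
  Cynomys: 0.37 × 0.11 × 0.78 × 0.78 × 0.10 = 0.0024762
  Fuscaderma: 0.31 × 0.59 × 0.08 × 0.13 × 0.18 = 0.00034239
  Bellosaurus: 0.15 × 0.58 × 0.16 × 0.82 × 0.30 = 0.0034243
Marginal likelihood of the evidence = 0.018474.
P(Hylaceros | evidence) ≈ 0.012231 / 0.018474 ≈ 0.662
P(Cynomys | evidence) ≈ 0.0024762 / 0.018474 ≈ 0.134
P(Fuscaderma | evidence) ≈ 0.00034239 / 0.018474 ≈ 0.019
P(Bellosaurus | evidence) ≈ 0.0034243 / 0.018474 ≈ 0.185
The largest is 0.662, so Hylaceros is most probable.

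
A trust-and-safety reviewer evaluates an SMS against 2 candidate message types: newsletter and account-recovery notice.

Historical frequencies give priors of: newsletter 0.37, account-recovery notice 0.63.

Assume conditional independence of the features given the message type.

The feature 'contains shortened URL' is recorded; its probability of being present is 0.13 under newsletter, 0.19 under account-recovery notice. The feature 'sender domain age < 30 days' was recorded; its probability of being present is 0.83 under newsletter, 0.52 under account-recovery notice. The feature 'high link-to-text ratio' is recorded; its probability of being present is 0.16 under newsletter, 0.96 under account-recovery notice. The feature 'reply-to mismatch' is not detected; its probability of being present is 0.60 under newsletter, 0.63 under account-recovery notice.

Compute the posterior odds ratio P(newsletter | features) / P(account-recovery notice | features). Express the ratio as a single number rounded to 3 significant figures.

0.116

Unnormalized posterior weight (prior times the feature likelihoods) for each of the two hypotheses (using 1 − P(present | H) for each absent feature):
  newsletter: 0.37 × 0.13 × 0.83 × 0.16 × (1 − 0.60) = 0.0025551
  account-recovery notice: 0.63 × 0.19 × 0.52 × 0.96 × (1 − 0.63) = 0.022109
Posterior odds = 0.0025551 / 0.022109 ≈ 0.116.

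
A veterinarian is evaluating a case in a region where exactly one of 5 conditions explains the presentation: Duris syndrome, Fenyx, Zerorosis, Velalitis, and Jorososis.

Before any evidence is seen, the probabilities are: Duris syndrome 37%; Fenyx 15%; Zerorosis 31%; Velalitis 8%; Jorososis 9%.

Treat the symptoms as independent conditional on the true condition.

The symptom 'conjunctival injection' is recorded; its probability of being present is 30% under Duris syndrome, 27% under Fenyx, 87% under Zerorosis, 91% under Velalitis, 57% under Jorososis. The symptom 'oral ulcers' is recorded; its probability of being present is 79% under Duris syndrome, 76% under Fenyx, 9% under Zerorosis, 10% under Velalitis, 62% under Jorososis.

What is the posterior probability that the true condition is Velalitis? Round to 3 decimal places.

0.040

For each hypothesis, the unnormalized posterior weight is prior × product of the symptom likelihoods:
  Duris syndrome: 0.37 × 0.30 × 0.79 = 0.08769
  Fenyx: 0.15 × 0.27 × 0.76 = 0.03078
  Zerorosis: 0.31 × 0.87 × 0.09 = 0.024273
  Velalitis: 0.08 × 0.91 × 0.10 = 0.00728
  Jorososis: 0.09 × 0.57 × 0.62 = 0.031806
The unnormalized weights sum to 0.18183.
P(Velalitis | evidence) = 0.00728 / 0.18183 ≈ 0.040.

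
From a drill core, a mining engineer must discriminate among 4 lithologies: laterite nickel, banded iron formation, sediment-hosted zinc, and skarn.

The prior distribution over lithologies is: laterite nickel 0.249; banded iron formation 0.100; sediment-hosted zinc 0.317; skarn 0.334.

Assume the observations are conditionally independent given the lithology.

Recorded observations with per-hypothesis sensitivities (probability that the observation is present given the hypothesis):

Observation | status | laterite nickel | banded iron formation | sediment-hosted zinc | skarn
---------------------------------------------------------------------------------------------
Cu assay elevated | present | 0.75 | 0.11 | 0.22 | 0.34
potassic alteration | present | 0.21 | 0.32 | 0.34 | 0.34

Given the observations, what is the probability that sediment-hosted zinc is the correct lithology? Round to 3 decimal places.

0.226

For each hypothesis, the unnormalized posterior weight is prior × product of the observation likelihoods:
  laterite nickel: 0.249 × 0.75 × 0.21 = 0.039217
  banded iron formation: 0.100 × 0.11 × 0.32 = 0.00352
  sediment-hosted zinc: 0.317 × 0.22 × 0.34 = 0.023712
  skarn: 0.334 × 0.34 × 0.34 = 0.03861
Normalizing constant Z = 0.039217 + 0.00352 + 0.023712 + 0.03861 = 0.10506.
P(sediment-hosted zinc | evidence) = 0.023712 / 0.10506 ≈ 0.226.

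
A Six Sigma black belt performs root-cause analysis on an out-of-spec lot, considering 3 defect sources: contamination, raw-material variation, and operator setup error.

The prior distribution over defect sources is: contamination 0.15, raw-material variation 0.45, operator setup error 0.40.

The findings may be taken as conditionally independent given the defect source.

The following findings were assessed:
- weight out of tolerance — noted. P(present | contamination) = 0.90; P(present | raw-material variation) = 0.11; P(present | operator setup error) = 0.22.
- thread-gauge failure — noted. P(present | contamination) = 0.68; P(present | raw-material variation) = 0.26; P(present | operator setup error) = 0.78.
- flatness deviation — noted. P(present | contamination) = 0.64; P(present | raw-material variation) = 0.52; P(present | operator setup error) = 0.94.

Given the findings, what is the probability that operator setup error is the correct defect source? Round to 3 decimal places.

For each hypothesis, the unnormalized posterior weight is prior × product of the finding likelihoods:
  contamination: 0.15 × 0.90 × 0.68 × 0.64 = 0.058752
  raw-material variation: 0.45 × 0.11 × 0.26 × 0.52 = 0.0066924
  operator setup error: 0.40 × 0.22 × 0.78 × 0.94 = 0.064522
The unnormalized weights sum to 0.12997.
P(operator setup error | evidence) = 0.064522 / 0.12997 ≈ 0.496.

0.496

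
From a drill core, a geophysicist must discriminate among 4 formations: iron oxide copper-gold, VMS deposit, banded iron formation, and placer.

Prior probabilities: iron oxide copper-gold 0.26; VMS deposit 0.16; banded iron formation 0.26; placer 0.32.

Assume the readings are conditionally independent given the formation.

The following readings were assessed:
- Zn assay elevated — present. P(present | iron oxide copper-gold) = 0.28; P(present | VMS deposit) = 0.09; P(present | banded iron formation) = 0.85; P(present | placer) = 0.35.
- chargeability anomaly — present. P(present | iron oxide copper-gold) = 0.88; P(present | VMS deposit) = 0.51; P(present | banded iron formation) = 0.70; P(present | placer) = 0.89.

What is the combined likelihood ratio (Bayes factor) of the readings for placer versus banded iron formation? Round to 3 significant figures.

Take the product of per-reading likelihoods under each hypothesis, then divide.
  placer: 0.35 × 0.89 = 0.3115
  banded iron formation: 0.85 × 0.70 = 0.595
Bayes factor = 0.3115 / 0.595 ≈ 0.524

0.524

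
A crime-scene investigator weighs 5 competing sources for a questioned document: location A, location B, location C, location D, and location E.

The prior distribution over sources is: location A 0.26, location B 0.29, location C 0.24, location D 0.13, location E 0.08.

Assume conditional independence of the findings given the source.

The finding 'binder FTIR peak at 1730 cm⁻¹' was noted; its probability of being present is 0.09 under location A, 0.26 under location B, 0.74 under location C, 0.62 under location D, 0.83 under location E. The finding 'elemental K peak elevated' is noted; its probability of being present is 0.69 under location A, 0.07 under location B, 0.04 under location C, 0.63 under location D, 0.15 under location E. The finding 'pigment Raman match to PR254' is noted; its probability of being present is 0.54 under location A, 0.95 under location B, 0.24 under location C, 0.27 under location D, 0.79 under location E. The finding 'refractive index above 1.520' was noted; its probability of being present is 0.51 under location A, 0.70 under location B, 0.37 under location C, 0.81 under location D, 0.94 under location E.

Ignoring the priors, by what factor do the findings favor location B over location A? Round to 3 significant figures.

0.708

Joint likelihood of the evidence pattern under each hypothesis:
  location B: 0.26 × 0.07 × 0.95 × 0.70 = 0.012103
  location A: 0.09 × 0.69 × 0.54 × 0.51 = 0.017102
Bayes factor = 0.012103 / 0.017102 ≈ 0.708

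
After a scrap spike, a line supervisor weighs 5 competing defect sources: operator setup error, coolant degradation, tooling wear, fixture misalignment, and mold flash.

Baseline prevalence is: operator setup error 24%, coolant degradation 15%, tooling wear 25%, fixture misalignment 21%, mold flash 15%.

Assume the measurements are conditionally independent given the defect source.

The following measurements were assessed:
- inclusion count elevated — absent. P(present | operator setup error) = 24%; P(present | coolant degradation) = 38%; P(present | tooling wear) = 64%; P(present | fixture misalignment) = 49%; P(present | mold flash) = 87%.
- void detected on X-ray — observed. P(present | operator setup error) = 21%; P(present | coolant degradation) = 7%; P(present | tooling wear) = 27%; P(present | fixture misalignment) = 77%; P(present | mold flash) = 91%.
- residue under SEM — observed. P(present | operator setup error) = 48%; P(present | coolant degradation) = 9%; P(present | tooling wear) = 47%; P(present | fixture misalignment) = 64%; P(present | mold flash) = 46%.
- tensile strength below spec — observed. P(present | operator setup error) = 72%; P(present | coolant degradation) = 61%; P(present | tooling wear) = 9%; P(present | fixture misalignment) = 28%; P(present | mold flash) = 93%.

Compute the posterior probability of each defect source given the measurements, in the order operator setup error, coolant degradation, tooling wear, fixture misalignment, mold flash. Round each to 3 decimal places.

By Bayes' rule with conditional independence, the unnormalized weight for each hypothesis is prior × ∏ likelihoods (using 1 − P(present | H) for each absent measurement):
  operator setup error: 0.24 × (1 − 0.24) × 0.21 × 0.48 × 0.72 = 0.013238
  coolant degradation: 0.15 × (1 − 0.38) × 0.07 × 0.09 × 0.61 = 0.0003574
  tooling wear: 0.25 × (1 − 0.64) × 0.27 × 0.47 × 0.09 = 0.0010279
  fixture misalignment: 0.21 × (1 − 0.49) × 0.77 × 0.64 × 0.28 = 0.014778
  mold flash: 0.15 × (1 − 0.87) × 0.91 × 0.46 × 0.93 = 0.0075913
The unnormalized weights sum to 0.036993.
P(operator setup error | evidence) = 0.013238 / 0.036993 ≈ 0.358
P(coolant degradation | evidence) = 0.0003574 / 0.036993 ≈ 0.010
P(tooling wear | evidence) = 0.0010279 / 0.036993 ≈ 0.028
P(fixture misalignment | evidence) = 0.014778 / 0.036993 ≈ 0.399
P(mold flash | evidence) = 0.0075913 / 0.036993 ≈ 0.205

0.358, 0.010, 0.028, 0.399, 0.205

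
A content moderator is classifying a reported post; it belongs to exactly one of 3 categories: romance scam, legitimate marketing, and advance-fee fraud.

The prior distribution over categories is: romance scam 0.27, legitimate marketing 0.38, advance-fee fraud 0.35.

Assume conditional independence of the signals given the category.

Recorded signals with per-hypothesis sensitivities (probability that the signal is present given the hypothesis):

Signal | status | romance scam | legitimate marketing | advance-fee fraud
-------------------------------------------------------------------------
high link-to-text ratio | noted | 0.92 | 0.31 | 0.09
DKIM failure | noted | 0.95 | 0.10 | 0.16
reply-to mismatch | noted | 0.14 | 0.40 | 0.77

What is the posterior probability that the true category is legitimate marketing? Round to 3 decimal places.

0.113

By Bayes' rule with conditional independence, the unnormalized weight for each hypothesis is prior × ∏ likelihoods:
  romance scam: 0.27 × 0.92 × 0.95 × 0.14 = 0.033037
  legitimate marketing: 0.38 × 0.31 × 0.10 × 0.40 = 0.004712
  advance-fee fraud: 0.35 × 0.09 × 0.16 × 0.77 = 0.0038808
Marginal likelihood of the evidence = 0.04163.
P(legitimate marketing | evidence) = 0.004712 / 0.04163 ≈ 0.113.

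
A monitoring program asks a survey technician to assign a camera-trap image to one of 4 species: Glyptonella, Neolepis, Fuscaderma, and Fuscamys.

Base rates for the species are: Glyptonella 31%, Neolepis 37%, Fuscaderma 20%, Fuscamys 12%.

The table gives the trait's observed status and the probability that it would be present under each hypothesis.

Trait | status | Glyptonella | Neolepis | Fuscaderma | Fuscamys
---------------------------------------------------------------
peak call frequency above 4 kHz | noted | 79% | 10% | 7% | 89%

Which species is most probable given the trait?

Multiply each prior by the likelihood of the trait:
  Glyptonella: 0.31 × 0.79 = 0.2449
  Neolepis: 0.37 × 0.10 = 0.037
  Fuscaderma: 0.20 × 0.07 = 0.014
  Fuscamys: 0.12 × 0.89 = 0.1068
Normalizing constant Z = 0.2449 + 0.037 + 0.014 + 0.1068 = 0.4027.
P(Glyptonella | evidence) ≈ 0.2449 / 0.4027 ≈ 0.608
P(Neolepis | evidence) ≈ 0.037 / 0.4027 ≈ 0.092
P(Fuscaderma | evidence) ≈ 0.014 / 0.4027 ≈ 0.035
P(Fuscamys | evidence) ≈ 0.1068 / 0.4027 ≈ 0.265
The largest is 0.608, so Glyptonella is most probable.

Glyptonella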